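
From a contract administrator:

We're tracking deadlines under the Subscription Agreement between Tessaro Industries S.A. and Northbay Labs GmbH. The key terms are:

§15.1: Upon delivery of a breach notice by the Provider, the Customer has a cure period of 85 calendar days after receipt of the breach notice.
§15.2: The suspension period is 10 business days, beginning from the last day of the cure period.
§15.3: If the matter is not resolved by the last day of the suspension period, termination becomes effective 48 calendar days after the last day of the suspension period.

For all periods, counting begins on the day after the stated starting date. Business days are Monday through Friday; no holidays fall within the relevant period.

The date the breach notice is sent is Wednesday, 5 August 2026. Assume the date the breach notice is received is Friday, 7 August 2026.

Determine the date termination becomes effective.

31 December 2026

The last day of the cure period: 7 August 2026 + 85 days = 31 October 2026.
The last day of the suspension period: 10 business days after Saturday, 31 October 2026, skipping weekends — Nov 2, Nov 3, Nov 4, Nov 5, Nov 6, Nov 9, Nov 10, Nov 11, Nov 12, Nov 13 — lands on Friday, 13 November 2026.
The date termination becomes effective: 48 calendar days after 13 November 2026 is 31 December 2026.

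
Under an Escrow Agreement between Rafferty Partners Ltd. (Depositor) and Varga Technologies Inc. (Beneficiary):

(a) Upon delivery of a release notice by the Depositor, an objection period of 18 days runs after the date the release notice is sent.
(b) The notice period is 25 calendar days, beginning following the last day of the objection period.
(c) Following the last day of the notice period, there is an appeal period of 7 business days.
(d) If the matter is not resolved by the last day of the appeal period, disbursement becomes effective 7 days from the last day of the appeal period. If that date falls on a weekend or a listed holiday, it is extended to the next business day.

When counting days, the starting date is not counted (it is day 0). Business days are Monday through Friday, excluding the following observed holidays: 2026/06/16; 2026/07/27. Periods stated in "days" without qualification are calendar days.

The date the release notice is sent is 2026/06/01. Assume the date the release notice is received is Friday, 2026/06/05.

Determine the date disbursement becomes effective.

2026/07/30

The last day of the objection period: 18 calendar days after 2026/06/01 is 2026/06/19.
The last day of the notice period: 2026/06/19 + 25 days = 2026/07/14.
The last day of the appeal period: counting 7 business days from Tuesday, 2026/07/14 (Jul 15, Jul 16, Jul 17, Jul 20, Jul 21, Jul 22, Jul 23, skipping weekends) reaches Thursday, 2026/07/23.
The date disbursement becomes effective: 2026/07/23 + 7 days = 2026/07/30. 2026/07/30 is a Thursday and is not a listed holiday, so no roll-forward applies.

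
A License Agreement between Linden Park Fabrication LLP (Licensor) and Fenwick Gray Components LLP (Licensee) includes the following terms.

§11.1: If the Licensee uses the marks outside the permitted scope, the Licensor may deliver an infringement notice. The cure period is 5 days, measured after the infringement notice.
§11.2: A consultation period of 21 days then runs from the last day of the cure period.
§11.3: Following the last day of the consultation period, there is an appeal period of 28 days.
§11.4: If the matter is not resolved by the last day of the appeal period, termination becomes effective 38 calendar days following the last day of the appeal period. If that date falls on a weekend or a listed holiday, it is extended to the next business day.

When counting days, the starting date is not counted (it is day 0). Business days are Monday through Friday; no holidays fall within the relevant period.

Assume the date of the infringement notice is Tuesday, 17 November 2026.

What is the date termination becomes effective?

17 February 2027

The last day of the cure period: 5 calendar days after 17 November 2026 is 22 November 2026.
Adding 21 calendar days to 22 November 2026 gives 13 December 2026, which is the last day of the consultation period.
Adding 28 calendar days to 13 December 2026 gives 10 January 2027, which is the last day of the appeal period.
Adding 38 calendar days to 10 January 2027 gives 17 February 2027, which is the date termination becomes effective. 17 February 2027 is a Wednesday, so no roll-forward applies.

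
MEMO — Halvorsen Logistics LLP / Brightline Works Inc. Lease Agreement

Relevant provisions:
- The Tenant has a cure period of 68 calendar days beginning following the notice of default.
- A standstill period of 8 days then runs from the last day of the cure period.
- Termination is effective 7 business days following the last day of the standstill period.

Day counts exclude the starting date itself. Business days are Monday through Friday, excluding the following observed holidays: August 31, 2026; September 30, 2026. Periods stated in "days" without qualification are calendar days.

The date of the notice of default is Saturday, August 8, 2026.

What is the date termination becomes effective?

November 3, 2026

Adding 68 calendar days to August 8, 2026 gives October 15, 2026, which is the last day of the cure period.
The last day of the standstill period: 8 calendar days after October 15, 2026 is October 23, 2026.
From Friday, October 23, 2026, 7 business days (Oct 26, Oct 27, Oct 28, Oct 29, Oct 30, Nov 2, Nov 3, skipping weekends) brings us to Tuesday, November 3, 2026, which is the date termination becomes effective.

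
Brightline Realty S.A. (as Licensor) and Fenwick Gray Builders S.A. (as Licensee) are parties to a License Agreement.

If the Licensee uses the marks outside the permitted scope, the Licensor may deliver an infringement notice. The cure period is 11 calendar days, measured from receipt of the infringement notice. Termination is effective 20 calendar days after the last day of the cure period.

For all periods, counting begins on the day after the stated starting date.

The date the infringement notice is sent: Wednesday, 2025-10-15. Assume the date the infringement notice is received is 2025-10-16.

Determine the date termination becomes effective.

Adding 11 calendar days to 2025-10-16 gives 2025-10-27, which is the last day of the cure period.
Adding 20 calendar days to 2025-10-27 gives 2025-11-16, which is the date termination becomes effective.

2025-11-16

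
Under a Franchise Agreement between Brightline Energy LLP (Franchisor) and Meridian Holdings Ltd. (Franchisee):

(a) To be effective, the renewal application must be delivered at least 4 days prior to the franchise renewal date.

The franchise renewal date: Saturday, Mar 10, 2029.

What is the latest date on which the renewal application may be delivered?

Counting back 4 calendar days from Mar 10, 2029 gives Mar 6, 2029.

Mar 6, 2029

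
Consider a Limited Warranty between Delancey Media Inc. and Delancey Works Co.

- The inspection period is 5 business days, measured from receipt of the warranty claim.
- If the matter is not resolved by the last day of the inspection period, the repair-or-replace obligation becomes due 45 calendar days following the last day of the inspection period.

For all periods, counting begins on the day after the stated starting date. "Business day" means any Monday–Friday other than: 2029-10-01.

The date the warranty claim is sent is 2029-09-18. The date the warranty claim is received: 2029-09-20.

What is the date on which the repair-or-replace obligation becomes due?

2029-11-11

The last day of the inspection period: 5 business days after Thursday, 2029-09-20, skipping weekends — Sep 21, Sep 24, Sep 25, Sep 26, Sep 27 — lands on Thursday, 2029-09-27.
Adding 45 calendar days to 2029-09-27 gives 2029-11-11, which is the date on which the repair-or-replace obligation becomes due.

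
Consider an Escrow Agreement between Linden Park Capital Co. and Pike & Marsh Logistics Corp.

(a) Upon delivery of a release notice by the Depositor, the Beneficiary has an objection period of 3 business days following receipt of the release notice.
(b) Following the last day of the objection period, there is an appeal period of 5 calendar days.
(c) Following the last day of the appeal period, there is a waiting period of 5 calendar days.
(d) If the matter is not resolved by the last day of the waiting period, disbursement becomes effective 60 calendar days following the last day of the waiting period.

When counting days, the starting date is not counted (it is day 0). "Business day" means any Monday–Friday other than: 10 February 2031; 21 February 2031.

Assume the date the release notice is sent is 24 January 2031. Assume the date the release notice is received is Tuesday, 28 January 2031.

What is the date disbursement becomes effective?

From Tuesday, 28 January 2031, 3 business days (Jan 29, Jan 30, Jan 31, skipping weekends) brings us to Friday, 31 January 2031, which is the last day of the objection period.
The last day of the appeal period: 5 calendar days after 31 January 2031 is 5 February 2031.
The last day of the waiting period: 5 February 2031 + 5 days = 10 February 2031.
The date disbursement becomes effective: 10 February 2031 + 60 days = 11 April 2031.

11 April 2031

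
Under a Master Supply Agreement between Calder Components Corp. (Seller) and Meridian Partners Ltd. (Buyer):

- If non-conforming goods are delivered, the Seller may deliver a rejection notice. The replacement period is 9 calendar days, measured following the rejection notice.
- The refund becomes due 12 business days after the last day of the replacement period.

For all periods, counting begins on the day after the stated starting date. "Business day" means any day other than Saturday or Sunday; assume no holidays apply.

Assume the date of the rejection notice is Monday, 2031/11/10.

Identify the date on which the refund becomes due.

2031/12/05

Adding 9 calendar days to 2031/11/10 gives 2031/11/19, which is the last day of the replacement period.
From Wednesday, 2031/11/19, 12 business days (Nov 20, Nov 21, Nov 24, Nov 25, …, Dec 3, Dec 4, Dec 5, skipping weekends) brings us to Friday, 2031/12/05, which is the date on which the refund becomes due.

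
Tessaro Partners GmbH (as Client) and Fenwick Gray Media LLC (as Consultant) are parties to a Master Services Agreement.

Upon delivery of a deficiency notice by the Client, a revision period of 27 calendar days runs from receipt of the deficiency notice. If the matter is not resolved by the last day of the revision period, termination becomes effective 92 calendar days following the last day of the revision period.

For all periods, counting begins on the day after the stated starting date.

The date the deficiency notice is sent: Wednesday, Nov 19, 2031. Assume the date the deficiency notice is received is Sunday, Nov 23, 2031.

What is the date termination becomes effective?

Mar 21, 2032

Adding 27 calendar days to Nov 23, 2031 gives Dec 20, 2031, which is the last day of the revision period.
The date termination becomes effective: Dec 20, 2031 + 92 days = Mar 21, 2032.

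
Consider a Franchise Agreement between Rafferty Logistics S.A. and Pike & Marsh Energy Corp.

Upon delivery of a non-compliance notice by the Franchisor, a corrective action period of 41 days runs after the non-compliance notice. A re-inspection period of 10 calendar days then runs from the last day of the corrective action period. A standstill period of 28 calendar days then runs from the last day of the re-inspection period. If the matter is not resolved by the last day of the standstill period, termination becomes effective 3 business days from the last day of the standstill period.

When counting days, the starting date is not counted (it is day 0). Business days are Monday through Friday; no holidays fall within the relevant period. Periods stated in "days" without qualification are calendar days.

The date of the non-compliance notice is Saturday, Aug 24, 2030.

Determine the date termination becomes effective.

Nov 14, 2030

Adding 41 calendar days to Aug 24, 2030 gives Oct 4, 2030, which is the last day of the corrective action period.
The last day of the re-inspection period: 10 calendar days after Oct 4, 2030 is Oct 14, 2030.
The last day of the standstill period: Oct 14, 2030 + 28 days = Nov 11, 2030.
The date termination becomes effective: 3 business days after Monday, Nov 11, 2030, skipping weekends — Nov 12, Nov 13, Nov 14 — lands on Thursday, Nov 14, 2030.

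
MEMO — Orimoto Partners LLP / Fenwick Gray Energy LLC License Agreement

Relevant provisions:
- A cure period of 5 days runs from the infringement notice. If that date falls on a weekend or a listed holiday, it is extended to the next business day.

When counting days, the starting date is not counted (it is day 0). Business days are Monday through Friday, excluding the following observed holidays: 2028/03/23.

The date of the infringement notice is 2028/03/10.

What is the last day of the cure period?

2028/03/15

The last day of the cure period: 2028/03/10 + 5 days = 2028/03/15. 2028/03/15 is a Wednesday and is not a listed holiday, so no roll-forward applies.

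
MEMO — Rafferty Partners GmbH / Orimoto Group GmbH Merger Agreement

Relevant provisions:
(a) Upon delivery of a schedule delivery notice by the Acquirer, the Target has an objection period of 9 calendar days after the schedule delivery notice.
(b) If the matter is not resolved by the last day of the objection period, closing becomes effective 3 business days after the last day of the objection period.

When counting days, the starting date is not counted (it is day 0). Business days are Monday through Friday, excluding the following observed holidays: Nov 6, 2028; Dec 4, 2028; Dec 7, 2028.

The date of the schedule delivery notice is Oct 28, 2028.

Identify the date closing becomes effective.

Adding 9 calendar days to Oct 28, 2028 gives Nov 6, 2028, which is the last day of the objection period.
The date closing becomes effective: counting 3 business days from Monday, Nov 6, 2028 (Nov 7, Nov 8, Nov 9, skipping weekends) reaches Thursday, Nov 9, 2028.

Nov 9, 2028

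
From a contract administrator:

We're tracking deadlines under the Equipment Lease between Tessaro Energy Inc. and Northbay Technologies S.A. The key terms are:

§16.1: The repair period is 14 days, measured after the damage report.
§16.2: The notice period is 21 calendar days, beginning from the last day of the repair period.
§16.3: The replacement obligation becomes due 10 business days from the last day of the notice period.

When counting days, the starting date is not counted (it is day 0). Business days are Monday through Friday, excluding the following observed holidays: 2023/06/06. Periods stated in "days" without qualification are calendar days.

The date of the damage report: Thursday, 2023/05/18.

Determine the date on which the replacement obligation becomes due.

2023/07/06

The last day of the repair period: 2023/05/18 + 14 days = 2023/06/01.
Adding 21 calendar days to 2023/06/01 gives 2023/06/22, which is the last day of the notice period.
The date on which the replacement obligation becomes due: 10 business days after Thursday, 2023/06/22, skipping weekends — Jun 23, Jun 26, Jun 27, Jun 28, Jun 29, Jun 30, Jul 3, Jul 4, Jul 5, Jul 6 — lands on Thursday, 2023/07/06.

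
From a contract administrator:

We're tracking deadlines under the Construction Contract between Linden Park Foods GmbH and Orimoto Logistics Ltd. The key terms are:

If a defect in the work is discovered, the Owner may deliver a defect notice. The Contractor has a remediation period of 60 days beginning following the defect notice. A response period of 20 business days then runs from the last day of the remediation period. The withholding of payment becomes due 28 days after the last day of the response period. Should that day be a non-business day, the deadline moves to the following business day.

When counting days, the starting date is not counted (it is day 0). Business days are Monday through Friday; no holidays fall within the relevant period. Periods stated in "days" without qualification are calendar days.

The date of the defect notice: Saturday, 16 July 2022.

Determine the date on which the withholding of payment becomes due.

The last day of the remediation period: 16 July 2022 + 60 days = 14 September 2022.
The last day of the response period: 20 business days after Wednesday, 14 September 2022, skipping weekends — Sep 15, Sep 16, Sep 19, Sep 20, …, Oct 10, Oct 11, Oct 12 — lands on Wednesday, 12 October 2022.
The date on which the withholding of payment becomes due: 12 October 2022 + 28 days = 9 November 2022. 9 November 2022 is a Wednesday, so no roll-forward applies.

9 November 2022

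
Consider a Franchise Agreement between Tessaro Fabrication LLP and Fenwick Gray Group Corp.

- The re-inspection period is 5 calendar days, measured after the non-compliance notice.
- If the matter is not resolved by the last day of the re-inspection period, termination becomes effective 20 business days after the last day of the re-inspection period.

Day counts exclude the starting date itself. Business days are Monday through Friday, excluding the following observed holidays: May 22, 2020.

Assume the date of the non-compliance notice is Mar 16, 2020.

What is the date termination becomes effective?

Apr 17, 2020

The last day of the re-inspection period: 5 calendar days after Mar 16, 2020 is Mar 21, 2020.
The date termination becomes effective: 20 business days after Saturday, Mar 21, 2020, skipping weekends — Mar 23, Mar 24, Mar 25, Mar 26, …, Apr 15, Apr 16, Apr 17 — lands on Friday, Apr 17, 2020.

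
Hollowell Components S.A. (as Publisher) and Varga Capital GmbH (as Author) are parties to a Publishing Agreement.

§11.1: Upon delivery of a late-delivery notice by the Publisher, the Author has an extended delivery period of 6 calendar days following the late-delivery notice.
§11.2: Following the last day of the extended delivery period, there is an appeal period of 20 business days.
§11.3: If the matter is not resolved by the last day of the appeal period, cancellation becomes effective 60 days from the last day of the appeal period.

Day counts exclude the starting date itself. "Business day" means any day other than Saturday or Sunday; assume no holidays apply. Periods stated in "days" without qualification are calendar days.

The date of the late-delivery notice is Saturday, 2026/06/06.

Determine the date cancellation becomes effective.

Adding 6 calendar days to 2026/06/06 gives 2026/06/12, which is the last day of the extended delivery period.
The last day of the appeal period: 20 business days after Friday, 2026/06/12, skipping weekends — Jun 15, Jun 16, Jun 17, Jun 18, …, Jul 8, Jul 9, Jul 10 — lands on Friday, 2026/07/10.
The date cancellation becomes effective: 2026/07/10 + 60 days = 2026/09/08.

2026/09/08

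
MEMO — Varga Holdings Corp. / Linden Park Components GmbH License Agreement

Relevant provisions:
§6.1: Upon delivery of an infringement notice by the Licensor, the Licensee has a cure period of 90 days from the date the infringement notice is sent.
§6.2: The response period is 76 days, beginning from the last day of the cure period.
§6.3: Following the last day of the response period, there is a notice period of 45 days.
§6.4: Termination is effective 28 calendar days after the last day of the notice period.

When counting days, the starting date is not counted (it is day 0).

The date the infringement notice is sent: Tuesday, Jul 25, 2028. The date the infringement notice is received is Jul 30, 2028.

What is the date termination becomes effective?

The last day of the cure period: Jul 25, 2028 + 90 days = Oct 23, 2028.
The last day of the response period: Oct 23, 2028 + 76 days = Jan 7, 2029.
The last day of the notice period: Jan 7, 2029 + 45 days = Feb 21, 2029.
Adding 28 calendar days to Feb 21, 2029 gives Mar 21, 2029, which is the date termination becomes effective.

Mar 21, 2029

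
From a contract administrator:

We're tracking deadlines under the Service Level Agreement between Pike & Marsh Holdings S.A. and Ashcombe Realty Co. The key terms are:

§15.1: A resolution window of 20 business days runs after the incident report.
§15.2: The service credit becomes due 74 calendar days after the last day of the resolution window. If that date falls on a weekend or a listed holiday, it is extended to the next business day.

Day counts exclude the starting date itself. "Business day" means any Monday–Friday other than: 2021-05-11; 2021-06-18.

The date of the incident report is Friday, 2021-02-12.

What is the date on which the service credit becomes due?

The last day of the resolution window: counting 20 business days from Friday, 2021-02-12 (Feb 15, Feb 16, Feb 17, Feb 18, …, Mar 10, Mar 11, Mar 12, skipping weekends) reaches Friday, 2021-03-12.
The date on which the service credit becomes due: 74 calendar days after 2021-03-12 is 2021-05-25. 2021-05-25 is a Tuesday and is not a listed holiday, so no roll-forward applies.

2021-05-25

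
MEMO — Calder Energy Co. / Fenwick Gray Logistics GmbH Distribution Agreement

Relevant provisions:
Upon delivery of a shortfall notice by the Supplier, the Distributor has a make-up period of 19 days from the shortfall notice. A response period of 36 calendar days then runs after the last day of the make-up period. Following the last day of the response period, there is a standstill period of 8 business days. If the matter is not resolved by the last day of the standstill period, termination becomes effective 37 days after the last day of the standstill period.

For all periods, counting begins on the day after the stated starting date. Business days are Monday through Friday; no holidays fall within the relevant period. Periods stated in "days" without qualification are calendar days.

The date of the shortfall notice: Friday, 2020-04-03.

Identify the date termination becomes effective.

The last day of the make-up period: 2020-04-03 + 19 days = 2020-04-22.
The last day of the response period: 36 calendar days after 2020-04-22 is 2020-05-28.
From Thursday, 2020-05-28, 8 business days (May 29, Jun 1, Jun 2, Jun 3, Jun 4, Jun 5, Jun 8, Jun 9, skipping weekends) brings us to Tuesday, 2020-06-09, which is the last day of the standstill period.
Adding 37 calendar days to 2020-06-09 gives 2020-07-16, which is the date termination becomes effective.

2020-07-16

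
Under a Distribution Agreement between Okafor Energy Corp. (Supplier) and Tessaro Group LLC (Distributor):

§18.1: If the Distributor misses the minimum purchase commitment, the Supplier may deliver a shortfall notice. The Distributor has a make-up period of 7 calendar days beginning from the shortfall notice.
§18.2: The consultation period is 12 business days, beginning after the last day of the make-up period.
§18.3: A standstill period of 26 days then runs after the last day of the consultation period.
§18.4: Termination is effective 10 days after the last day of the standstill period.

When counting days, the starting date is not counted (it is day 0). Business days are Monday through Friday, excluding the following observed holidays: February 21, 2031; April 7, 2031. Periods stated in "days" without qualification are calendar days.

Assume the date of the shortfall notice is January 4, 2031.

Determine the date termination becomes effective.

The last day of the make-up period: 7 calendar days after January 4, 2031 is January 11, 2031.
From Saturday, January 11, 2031, 12 business days (Jan 13, Jan 14, Jan 15, Jan 16, …, Jan 24, Jan 27, Jan 28, skipping weekends) brings us to Tuesday, January 28, 2031, which is the last day of the consultation period.
The last day of the standstill period: January 28, 2031 + 26 days = February 23, 2031.
The date termination becomes effective: February 23, 2031 + 10 days = March 5, 2031.

March 5, 2031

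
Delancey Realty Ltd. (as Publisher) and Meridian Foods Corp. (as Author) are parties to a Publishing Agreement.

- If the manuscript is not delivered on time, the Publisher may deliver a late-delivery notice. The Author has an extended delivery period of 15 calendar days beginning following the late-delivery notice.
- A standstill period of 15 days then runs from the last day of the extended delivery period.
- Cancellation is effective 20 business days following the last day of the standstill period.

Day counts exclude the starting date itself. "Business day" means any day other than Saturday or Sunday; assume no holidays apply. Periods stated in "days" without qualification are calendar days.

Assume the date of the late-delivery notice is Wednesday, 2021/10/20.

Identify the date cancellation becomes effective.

The last day of the extended delivery period: 2021/10/20 + 15 days = 2021/11/04.
The last day of the standstill period: 15 calendar days after 2021/11/04 is 2021/11/19.
The date cancellation becomes effective: counting 20 business days from Friday, 2021/11/19 (Nov 22, Nov 23, Nov 24, Nov 25, …, Dec 15, Dec 16, Dec 17, skipping weekends) reaches Friday, 2021/12/17.

2021/12/17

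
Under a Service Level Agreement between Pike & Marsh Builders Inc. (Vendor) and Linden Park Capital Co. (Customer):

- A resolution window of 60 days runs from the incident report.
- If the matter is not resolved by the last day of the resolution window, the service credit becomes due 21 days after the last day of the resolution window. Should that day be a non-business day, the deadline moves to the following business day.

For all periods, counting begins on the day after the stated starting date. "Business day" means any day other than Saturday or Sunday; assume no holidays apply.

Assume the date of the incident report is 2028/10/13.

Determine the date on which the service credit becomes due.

2029/01/02

The last day of the resolution window: 60 calendar days after 2028/10/13 is 2028/12/12.
The date on which the service credit becomes due: 2028/12/12 + 21 days = 2029/01/02. 2029/01/02 is a Tuesday, so no roll-forward applies.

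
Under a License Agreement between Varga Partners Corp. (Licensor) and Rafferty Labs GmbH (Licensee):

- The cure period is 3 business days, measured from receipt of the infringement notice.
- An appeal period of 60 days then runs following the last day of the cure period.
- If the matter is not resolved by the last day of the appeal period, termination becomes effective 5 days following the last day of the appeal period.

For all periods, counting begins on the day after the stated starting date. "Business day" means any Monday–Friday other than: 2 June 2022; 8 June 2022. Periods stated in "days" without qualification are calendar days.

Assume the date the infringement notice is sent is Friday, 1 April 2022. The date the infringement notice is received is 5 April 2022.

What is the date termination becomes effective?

From Tuesday, 5 April 2022, 3 business days (Apr 6, Apr 7, Apr 8, skipping weekends) brings us to Friday, 8 April 2022, which is the last day of the cure period.
The last day of the appeal period: 60 calendar days after 8 April 2022 is 7 June 2022.
Adding 5 calendar days to 7 June 2022 gives 12 June 2022, which is the date termination becomes effective.

12 June 2022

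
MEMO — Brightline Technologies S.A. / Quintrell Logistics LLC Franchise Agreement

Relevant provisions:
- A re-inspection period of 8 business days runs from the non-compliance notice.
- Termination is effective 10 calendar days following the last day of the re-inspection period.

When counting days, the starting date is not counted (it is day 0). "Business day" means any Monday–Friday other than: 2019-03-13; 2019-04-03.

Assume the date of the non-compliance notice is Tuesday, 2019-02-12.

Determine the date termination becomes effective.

The last day of the re-inspection period: counting 8 business days from Tuesday, 2019-02-12 (Feb 13, Feb 14, Feb 15, Feb 18, Feb 19, Feb 20, Feb 21, Feb 22, skipping weekends) reaches Friday, 2019-02-22.
The date termination becomes effective: 10 calendar days after 2019-02-22 is 2019-03-04.

2019-03-04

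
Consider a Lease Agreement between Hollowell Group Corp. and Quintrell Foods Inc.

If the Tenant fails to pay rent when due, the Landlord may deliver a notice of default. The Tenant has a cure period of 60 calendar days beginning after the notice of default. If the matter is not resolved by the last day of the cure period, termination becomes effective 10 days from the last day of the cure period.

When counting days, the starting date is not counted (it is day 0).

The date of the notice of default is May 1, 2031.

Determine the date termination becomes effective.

Adding 60 calendar days to May 1, 2031 gives June 30, 2031, which is the last day of the cure period.
Adding 10 calendar days to June 30, 2031 gives July 10, 2031, which is the date termination becomes effective.

July 10, 2031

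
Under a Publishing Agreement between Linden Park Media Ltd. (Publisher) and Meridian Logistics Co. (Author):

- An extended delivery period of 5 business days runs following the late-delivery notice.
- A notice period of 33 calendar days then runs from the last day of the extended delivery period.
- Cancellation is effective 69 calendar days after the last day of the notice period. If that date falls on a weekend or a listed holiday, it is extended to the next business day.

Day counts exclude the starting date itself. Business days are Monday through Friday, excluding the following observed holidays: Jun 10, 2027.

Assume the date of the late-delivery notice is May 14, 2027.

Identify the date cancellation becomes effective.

Aug 31, 2027

From Friday, May 14, 2027, 5 business days (May 17, May 18, May 19, May 20, May 21, skipping weekends) brings us to Friday, May 21, 2027, which is the last day of the extended delivery period.
The last day of the notice period: May 21, 2027 + 33 days = Jun 23, 2027.
The date cancellation becomes effective: 69 calendar days after Jun 23, 2027 is Aug 31, 2027. Aug 31, 2027 is a Tuesday and is not a listed holiday, so no roll-forward applies.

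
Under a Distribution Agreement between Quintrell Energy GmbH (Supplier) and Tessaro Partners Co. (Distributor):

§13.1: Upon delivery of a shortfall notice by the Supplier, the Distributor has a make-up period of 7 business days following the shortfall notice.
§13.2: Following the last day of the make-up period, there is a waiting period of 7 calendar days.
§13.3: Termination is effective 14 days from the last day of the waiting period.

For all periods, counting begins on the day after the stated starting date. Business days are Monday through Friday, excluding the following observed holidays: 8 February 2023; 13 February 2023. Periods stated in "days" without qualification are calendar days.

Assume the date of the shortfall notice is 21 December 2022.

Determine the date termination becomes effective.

20 January 2023

From Wednesday, 21 December 2022, 7 business days (Dec 22, Dec 23, Dec 26, Dec 27, Dec 28, Dec 29, Dec 30, skipping weekends) brings us to Friday, 30 December 2022, which is the last day of the make-up period.
The last day of the waiting period: 7 calendar days after 30 December 2022 is 6 January 2023.
The date termination becomes effective: 6 January 2023 + 14 days = 20 January 2023.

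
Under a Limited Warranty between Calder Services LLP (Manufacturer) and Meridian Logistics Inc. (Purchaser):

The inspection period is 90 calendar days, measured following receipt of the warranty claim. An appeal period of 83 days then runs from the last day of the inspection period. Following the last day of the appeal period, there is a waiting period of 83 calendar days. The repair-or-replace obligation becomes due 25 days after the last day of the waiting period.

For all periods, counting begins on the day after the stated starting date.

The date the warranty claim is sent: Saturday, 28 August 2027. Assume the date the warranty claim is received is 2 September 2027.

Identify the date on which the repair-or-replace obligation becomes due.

9 June 2028

Adding 90 calendar days to 2 September 2027 gives 1 December 2027, which is the last day of the inspection period.
The last day of the appeal period: 1 December 2027 + 83 days = 22 February 2028.
Adding 83 calendar days to 22 February 2028 gives 15 May 2028, which is the last day of the waiting period.
Adding 25 calendar days to 15 May 2028 gives 9 June 2028, which is the date on which the repair-or-replace obligation becomes due.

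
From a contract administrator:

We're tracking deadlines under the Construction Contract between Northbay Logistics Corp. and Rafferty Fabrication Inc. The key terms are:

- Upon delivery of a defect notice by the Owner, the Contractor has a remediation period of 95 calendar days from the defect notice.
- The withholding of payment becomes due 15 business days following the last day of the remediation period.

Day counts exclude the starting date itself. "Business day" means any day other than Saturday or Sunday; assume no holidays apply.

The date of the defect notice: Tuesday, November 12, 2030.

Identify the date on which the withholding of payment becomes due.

March 7, 2031

Adding 95 calendar days to November 12, 2030 gives February 15, 2031, which is the last day of the remediation period.
The date on which the withholding of payment becomes due: 15 business days after Saturday, February 15, 2031, skipping weekends — Feb 17, Feb 18, Feb 19, Feb 20, …, Mar 5, Mar 6, Mar 7 — lands on Friday, March 7, 2031.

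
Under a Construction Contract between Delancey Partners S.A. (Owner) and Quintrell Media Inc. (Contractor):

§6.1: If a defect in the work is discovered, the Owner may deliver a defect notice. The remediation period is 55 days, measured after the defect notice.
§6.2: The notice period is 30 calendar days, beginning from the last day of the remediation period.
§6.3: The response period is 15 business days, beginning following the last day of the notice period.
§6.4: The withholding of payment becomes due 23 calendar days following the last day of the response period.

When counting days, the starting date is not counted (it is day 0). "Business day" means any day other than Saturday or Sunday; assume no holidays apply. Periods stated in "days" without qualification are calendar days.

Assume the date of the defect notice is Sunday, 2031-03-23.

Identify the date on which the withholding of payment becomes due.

2031-07-30

The last day of the remediation period: 55 calendar days after 2031-03-23 is 2031-05-17.
The last day of the notice period: 30 calendar days after 2031-05-17 is 2031-06-16.
The last day of the response period: counting 15 business days from Monday, 2031-06-16 (Jun 17, Jun 18, Jun 19, Jun 20, …, Jul 3, Jul 4, Jul 7, skipping weekends) reaches Monday, 2031-07-07.
Adding 23 calendar days to 2031-07-07 gives 2031-07-30, which is the date on which the withholding of payment becomes due.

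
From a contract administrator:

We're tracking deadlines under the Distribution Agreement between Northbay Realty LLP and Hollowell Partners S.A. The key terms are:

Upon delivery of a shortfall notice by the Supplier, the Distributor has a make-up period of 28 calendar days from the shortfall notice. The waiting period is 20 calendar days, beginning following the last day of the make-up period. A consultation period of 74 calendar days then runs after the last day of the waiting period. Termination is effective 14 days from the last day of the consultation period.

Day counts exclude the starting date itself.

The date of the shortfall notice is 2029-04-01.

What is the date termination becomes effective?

Adding 28 calendar days to 2029-04-01 gives 2029-04-29, which is the last day of the make-up period.
The last day of the waiting period: 2029-04-29 + 20 days = 2029-05-19.
Adding 74 calendar days to 2029-05-19 gives 2029-08-01, which is the last day of the consultation period.
The date termination becomes effective: 14 calendar days after 2029-08-01 is 2029-08-15.

2029-08-15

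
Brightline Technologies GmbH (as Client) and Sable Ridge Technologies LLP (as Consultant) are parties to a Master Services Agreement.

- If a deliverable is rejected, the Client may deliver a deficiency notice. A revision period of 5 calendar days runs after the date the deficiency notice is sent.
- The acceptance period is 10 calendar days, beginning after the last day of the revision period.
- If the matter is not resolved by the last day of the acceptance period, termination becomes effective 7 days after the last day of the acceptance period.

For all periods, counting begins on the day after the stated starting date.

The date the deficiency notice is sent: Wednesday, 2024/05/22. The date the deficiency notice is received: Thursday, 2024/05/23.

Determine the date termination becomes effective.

The last day of the revision period: 5 calendar days after 2024/05/22 is 2024/05/27.
The last day of the acceptance period: 2024/05/27 + 10 days = 2024/06/06.
Adding 7 calendar days to 2024/06/06 gives 2024/06/13, which is the date termination becomes effective.

2024/06/13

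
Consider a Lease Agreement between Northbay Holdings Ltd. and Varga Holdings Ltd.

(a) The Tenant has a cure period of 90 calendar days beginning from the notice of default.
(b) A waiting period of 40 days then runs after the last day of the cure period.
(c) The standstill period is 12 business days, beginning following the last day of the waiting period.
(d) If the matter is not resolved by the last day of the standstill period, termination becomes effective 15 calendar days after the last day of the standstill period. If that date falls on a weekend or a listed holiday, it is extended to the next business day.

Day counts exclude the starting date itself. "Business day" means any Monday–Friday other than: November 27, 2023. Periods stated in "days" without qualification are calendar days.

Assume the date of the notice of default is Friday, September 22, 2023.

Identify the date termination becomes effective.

The last day of the cure period: September 22, 2023 + 90 days = December 21, 2023.
The last day of the waiting period: December 21, 2023 + 40 days = January 30, 2024.
The last day of the standstill period: 12 business days after Tuesday, January 30, 2024, skipping weekends — Jan 31, Feb 1, Feb 2, Feb 5, …, Feb 13, Feb 14, Feb 15 — lands on Thursday, February 15, 2024.
The date termination becomes effective: 15 calendar days after February 15, 2024 is March 1, 2024. March 1, 2024 is a Friday and is not a listed holiday, so no roll-forward applies.

March 1, 2024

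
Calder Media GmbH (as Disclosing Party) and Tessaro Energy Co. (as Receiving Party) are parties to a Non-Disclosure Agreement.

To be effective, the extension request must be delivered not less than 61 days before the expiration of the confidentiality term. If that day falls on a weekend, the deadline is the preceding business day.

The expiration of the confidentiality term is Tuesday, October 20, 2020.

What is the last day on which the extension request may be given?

August 20, 2020

October 20, 2020 minus 61 days is August 20, 2020. That is a Thursday, so no adjustment is needed.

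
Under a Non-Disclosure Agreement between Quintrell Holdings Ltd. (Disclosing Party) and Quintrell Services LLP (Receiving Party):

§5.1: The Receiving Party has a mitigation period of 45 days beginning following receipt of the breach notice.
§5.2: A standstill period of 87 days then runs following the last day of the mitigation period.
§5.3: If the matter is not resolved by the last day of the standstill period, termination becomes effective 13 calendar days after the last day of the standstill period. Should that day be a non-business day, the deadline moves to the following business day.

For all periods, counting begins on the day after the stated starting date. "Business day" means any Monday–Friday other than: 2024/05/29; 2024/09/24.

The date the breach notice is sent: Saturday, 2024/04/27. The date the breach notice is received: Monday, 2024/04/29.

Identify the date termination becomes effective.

2024/09/23

The last day of the mitigation period: 2024/04/29 + 45 days = 2024/06/13.
Adding 87 calendar days to 2024/06/13 gives 2024/09/08, which is the last day of the standstill period.
Adding 13 calendar days to 2024/09/08 gives 2024/09/21, which is the date termination becomes effective. That falls on a Saturday, so it rolls to the next business day, Monday, 2024/09/23.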